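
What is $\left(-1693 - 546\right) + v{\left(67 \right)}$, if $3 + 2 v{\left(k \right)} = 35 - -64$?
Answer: $-2191$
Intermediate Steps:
$v{\left(k \right)} = 48$ ($v{\left(k \right)} = - \frac{3}{2} + \frac{35 - -64}{2} = - \frac{3}{2} + \frac{35 + 64}{2} = - \frac{3}{2} + \frac{1}{2} \cdot 99 = - \frac{3}{2} + \frac{99}{2} = 48$)
$\left(-1693 - 546\right) + v{\left(67 \right)} = \left(-1693 - 546\right) + 48 = -2239 + 48 = -2191$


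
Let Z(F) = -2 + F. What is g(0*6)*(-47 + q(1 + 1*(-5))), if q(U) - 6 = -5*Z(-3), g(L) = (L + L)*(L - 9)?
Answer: 0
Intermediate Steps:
g(L) = 2*L*(-9 + L) (g(L) = (2*L)*(-9 + L) = 2*L*(-9 + L))
q(U) = 31 (q(U) = 6 - 5*(-2 - 3) = 6 - 5*(-5) = 6 + 25 = 31)
g(0*6)*(-47 + q(1 + 1*(-5))) = (2*(0*6)*(-9 + 0*6))*(-47 + 31) = (2*0*(-9 + 0))*(-16) = (2*0*(-9))*(-16) = 0*(-16) = 0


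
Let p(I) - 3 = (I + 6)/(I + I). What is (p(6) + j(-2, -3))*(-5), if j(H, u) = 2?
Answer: -30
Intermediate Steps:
p(I) = 3 + (6 + I)/(2*I) (p(I) = 3 + (I + 6)/(I + I) = 3 + (6 + I)/((2*I)) = 3 + (6 + I)*(1/(2*I)) = 3 + (6 + I)/(2*I))
(p(6) + j(-2, -3))*(-5) = ((7/2 + 3/6) + 2)*(-5) = ((7/2 + 3*(⅙)) + 2)*(-5) = ((7/2 + ½) + 2)*(-5) = (4 + 2)*(-5) = 6*(-5) = -30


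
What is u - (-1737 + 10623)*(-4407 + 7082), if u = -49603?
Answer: -23819653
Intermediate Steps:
u - (-1737 + 10623)*(-4407 + 7082) = -49603 - (-1737 + 10623)*(-4407 + 7082) = -49603 - 8886*2675 = -49603 - 1*23770050 = -49603 - 23770050 = -23819653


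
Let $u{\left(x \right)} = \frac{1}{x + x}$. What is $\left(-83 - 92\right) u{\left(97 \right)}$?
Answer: $- \frac{175}{194} \approx -0.90206$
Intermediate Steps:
$u{\left(x \right)} = \frac{1}{2 x}$
$\left(-83 - 92\right) u{\left(97 \right)} = \left(-83 - 92\right) \frac{1}{2 \cdot 97} = - 175 \cdot \frac{1}{2} \cdot \frac{1}{97} = \left(-175\right) \frac{1}{194} = - \frac{175}{194}$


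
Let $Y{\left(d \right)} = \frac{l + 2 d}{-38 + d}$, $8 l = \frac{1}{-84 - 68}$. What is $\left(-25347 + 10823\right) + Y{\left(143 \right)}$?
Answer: $- \frac{123605103}{8512} \approx -14521.0$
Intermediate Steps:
$l = - \frac{1}{1216}$ ($l = \frac{1}{8 \left(-84 - 68\right)} = \frac{1}{8 \left(-152\right)} = \frac{1}{8} \left(- \frac{1}{152}\right) = - \frac{1}{1216} \approx -0.00082237$)
$Y{\left(d \right)} = \frac{- \frac{1}{1216} + 2 d}{-38 + d}$
$\left(-25347 + 10823\right) + Y{\left(143 \right)} = \left(-25347 + 10823\right) + \frac{-1 + 2432 \cdot 143}{1216 \left(-38 + 143\right)} = -14524 + \frac{-1 + 347776}{1216 \cdot 105} = -14524 + \frac{1}{1216} \cdot \frac{1}{105} \cdot 347775 = -14524 + \frac{23185}{8512} = - \frac{123605103}{8512}$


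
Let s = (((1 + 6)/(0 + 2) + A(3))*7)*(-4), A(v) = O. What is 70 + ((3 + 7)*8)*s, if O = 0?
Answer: -7770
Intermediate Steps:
A(v) = 0
s = -98 (s = (((1 + 6)/(0 + 2) + 0)*7)*(-4) = ((7/2 + 0)*7)*(-4) = ((7/2)*7)*(-4) = (49/2)*(-4) = -98)
70 + ((3 + 7)*8)*s = 70 + ((3 + 7)*8)*(-98) = 70 + (10*8)*(-98) = 70 + 80*(-98) = 70 - 7840 = -7770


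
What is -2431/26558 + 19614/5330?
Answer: 253975691/70777070 ≈ 3.5884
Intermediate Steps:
-2431/26558 + 19614/5330 = -2431*1/26558 + 19614*(1/5330) = -2431/26558 + 9807/2665 = 253975691/70777070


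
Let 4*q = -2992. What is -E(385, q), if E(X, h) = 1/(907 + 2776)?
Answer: -1/3683 ≈ -0.00027152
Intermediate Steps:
q = -748 (q = (¼)*(-2992) = -748)
E(X, h) = 1/3683
-E(385, q) = -1*1/3683 = -1/3683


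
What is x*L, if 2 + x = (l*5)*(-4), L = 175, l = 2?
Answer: -7350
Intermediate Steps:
x = -42 (x = -2 + (2*5)*(-4) = -2 + 10*(-4) = -2 - 40 = -42)
x*L = -42*175 = -7350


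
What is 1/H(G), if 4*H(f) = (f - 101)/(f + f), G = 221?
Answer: 221/15 ≈ 14.733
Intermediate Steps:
H(f) = (-101 + f)/(8*f) (H(f) = ((f - 101)/(f + f))/4 = ((-101 + f)/((2*f)))/4 = ((-101 + f)*(1/(2*f)))/4 = ((-101 + f)/(2*f))/4 = (-101 + f)/(8*f))
1/H(G) = 1/((1/8)*(-101 + 221)/221) = 1/((1/8)*(1/221)*120) = 1/(15/221) = 221/15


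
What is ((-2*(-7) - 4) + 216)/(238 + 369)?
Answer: 226/607 ≈ 0.37232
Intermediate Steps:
((-2*(-7) - 4) + 216)/(238 + 369) = ((14 - 4) + 216)/607 = (10 + 216)*(1/607) = 226*(1/607) = 226/607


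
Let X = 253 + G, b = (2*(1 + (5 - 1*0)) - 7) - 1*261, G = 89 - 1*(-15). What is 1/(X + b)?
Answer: 1/101 ≈ 0.0099010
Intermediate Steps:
G = 104 (G = 89 + 15 = 104)
b = -256 (b = (2*(1 + (5 + 0)) - 7) - 261 = (2*(1 + 5) - 7) - 261 = (2*6 - 7) - 261 = (12 - 7) - 261 = 5 - 261 = -256)
X = 357 (X = 253 + 104 = 357)
1/(X + b) = 1/(357 - 256) = 1/101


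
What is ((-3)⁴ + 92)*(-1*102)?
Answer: -17646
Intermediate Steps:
((-3)⁴ + 92)*(-1*102) = (81 + 92)*(-102) = 173*(-102) = -17646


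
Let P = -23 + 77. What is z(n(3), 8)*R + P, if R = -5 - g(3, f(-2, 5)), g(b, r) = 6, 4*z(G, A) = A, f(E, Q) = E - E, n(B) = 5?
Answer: 32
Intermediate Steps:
f(E, Q) = 0
z(G, A) = A/4
P = 54
R = -11 (R = -5 - 1*6 = -5 - 6 = -11)
z(n(3), 8)*R + P = ((¼)*8)*(-11) + 54 = 2*(-11) + 54 = -22 + 54 = 32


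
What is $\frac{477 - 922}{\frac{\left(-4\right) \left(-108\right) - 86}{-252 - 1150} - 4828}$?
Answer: $\frac{311945}{3384601} \approx 0.092166$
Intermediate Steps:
$\frac{477 - 922}{\frac{\left(-4\right) \left(-108\right) - 86}{-252 - 1150} - 4828} = - \frac{445}{\frac{432 - 86}{-1402} - 4828} = - \frac{445}{346 \left(- \frac{1}{1402}\right) - 4828} = - \frac{445}{- \frac{173}{701} - 4828} = - \frac{445}{- \frac{3384601}{701}} = \left(-445\right) \left(- \frac{701}{3384601}\right) = \frac{311945}{3384601}$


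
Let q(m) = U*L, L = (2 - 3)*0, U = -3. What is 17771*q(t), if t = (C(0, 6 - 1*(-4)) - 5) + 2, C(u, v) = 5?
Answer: 0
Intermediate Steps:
L = 0 (L = -1*0 = 0)
t = 2 (t = (5 - 5) + 2 = 0 + 2 = 2)
q(m) = 0 (q(m) = -3*0 = 0)
17771*q(t) = 17771*0 = 0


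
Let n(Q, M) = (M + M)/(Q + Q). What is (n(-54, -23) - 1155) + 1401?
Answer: 13307/54 ≈ 246.43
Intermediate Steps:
n(Q, M) = M/Q (n(Q, M) = (2*M)/((2*Q)) = (2*M)*(1/(2*Q)) = M/Q)
(n(-54, -23) - 1155) + 1401 = (-23/(-54) - 1155) + 1401 = (-23*(-1/54) - 1155) + 1401 = (23/54 - 1155) + 1401 = -62347/54 + 1401 = 13307/54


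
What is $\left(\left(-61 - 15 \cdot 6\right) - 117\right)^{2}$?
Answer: $71824$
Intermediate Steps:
$\left(\left(-61 - 15 \cdot 6\right) - 117\right)^{2} = \left(\left(-61 - 90\right) - 117\right)^{2} = \left(-151 - 117\right)^{2} = \left(-268\right)^{2} = 71824$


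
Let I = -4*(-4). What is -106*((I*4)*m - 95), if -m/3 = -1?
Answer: -10282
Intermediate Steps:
m = 3 (m = -3*(-1) = 3)
I = 16
-106*((I*4)*m - 95) = -106*((16*4)*3 - 95) = -106*(64*3 - 95) = -106*(192 - 95) = -106*97 = -10282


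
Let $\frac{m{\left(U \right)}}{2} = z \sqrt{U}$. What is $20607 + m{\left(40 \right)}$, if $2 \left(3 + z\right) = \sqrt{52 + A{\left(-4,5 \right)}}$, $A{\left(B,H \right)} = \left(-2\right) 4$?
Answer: $20607 + 4 \sqrt{10} \left(-3 + \sqrt{11}\right) \approx 20611.0$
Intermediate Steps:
$A{\left(B,H \right)} = -8$
$z = -3 + \sqrt{11}$ ($z = -3 + \frac{\sqrt{52 - 8}}{2} = -3 + \frac{\sqrt{44}}{2} = -3 + \frac{2 \sqrt{11}}{2} = -3 + \sqrt{11} \approx 0.31662$)
$m{\left(U \right)} = 2 \sqrt{U} \left(-3 + \sqrt{11}\right)$ ($m{\left(U \right)} = 2 \left(-3 + \sqrt{11}\right) \sqrt{U} = 2 \sqrt{U} \left(-3 + \sqrt{11}\right)$)
$20607 + m{\left(40 \right)} = 20607 + 2 \sqrt{40} \left(-3 + \sqrt{11}\right) = 20607 + 2 \cdot 2 \sqrt{10} \left(-3 + \sqrt{11}\right) = 20607 + 4 \sqrt{10} \left(-3 + \sqrt{11}\right)$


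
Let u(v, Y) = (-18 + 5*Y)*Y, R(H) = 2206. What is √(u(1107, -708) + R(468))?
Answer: √2521270 ≈ 1587.9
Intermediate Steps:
u(v, Y) = Y*(-18 + 5*Y)
√(u(1107, -708) + R(468)) = √(-708*(-18 + 5*(-708)) + 2206) = √(-708*(-18 - 3540) + 2206) = √(-708*(-3558) + 2206) = √(2519064 + 2206) = √2521270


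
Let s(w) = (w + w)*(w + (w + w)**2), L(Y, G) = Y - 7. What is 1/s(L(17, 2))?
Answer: 1/8200 ≈ 0.00012195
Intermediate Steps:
L(Y, G) = -7 + Y
s(w) = 2*w*(w + 4*w**2) (s(w) = (2*w)*(w + (2*w)**2) = (2*w)*(w + 4*w**2) = 2*w*(w + 4*w**2))
1/s(L(17, 2)) = 1/((-7 + 17)**2*(2 + 8*(-7 + 17))) = 1/(10**2*(2 + 8*10)) = 1/(100*(2 + 80)) = 1/(100*82) = 1/8200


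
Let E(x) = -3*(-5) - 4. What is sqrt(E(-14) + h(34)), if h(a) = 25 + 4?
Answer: 2*sqrt(10) ≈ 6.3246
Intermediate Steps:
E(x) = 11 (E(x) = 15 - 4 = 11)
h(a) = 29
sqrt(E(-14) + h(34)) = sqrt(11 + 29) = sqrt(40) = 2*sqrt(10)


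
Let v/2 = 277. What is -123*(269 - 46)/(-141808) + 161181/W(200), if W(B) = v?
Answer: 11435975457/39280816 ≈ 291.13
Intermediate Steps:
v = 554 (v = 2*277 = 554)
W(B) = 554
-123*(269 - 46)/(-141808) + 161181/W(200) = -123*(269 - 46)/(-141808) + 161181/554 = -123*223*(-1/141808) + 161181*(1/554) = -27429*(-1/141808) + 161181/554 = 27429/141808 + 161181/554 = 11435975457/39280816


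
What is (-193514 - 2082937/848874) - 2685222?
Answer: -2443686226201/848874 ≈ -2.8787e+6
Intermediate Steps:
(-193514 - 2082937/848874) - 2685222 = -164271086173/848874 - 2685222 = -2443686226201/848874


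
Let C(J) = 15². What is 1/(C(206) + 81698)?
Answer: 1/81923 ≈ 1.2207e-5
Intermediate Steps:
C(J) = 225
1/(C(206) + 81698) = 1/(225 + 81698) = 1/81923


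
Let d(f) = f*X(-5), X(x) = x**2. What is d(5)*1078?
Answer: 134750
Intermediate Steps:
d(f) = 25*f (d(f) = f*(-5)**2 = f*25 = 25*f)
d(5)*1078 = (25*5)*1078 = 125*1078 = 134750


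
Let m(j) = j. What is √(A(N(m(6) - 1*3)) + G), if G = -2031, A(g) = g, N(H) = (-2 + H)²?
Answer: I*√2030 ≈ 45.056*I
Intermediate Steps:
√(A(N(m(6) - 1*3)) + G) = √((-2 + (6 - 1*3))² - 2031) = √((-2 + (6 - 3))² - 2031) = √((-2 + 3)² - 2031) = √(1² - 2031) = √(1 - 2031) = √(-2030) = I*√2030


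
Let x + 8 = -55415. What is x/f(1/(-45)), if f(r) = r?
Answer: 2494035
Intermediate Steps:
x = -55423 (x = -8 - 55415 = -55423)
x/f(1/(-45)) = -55423/(1/(-45)) = -55423/(-1/45) = -55423*(-45) = 2494035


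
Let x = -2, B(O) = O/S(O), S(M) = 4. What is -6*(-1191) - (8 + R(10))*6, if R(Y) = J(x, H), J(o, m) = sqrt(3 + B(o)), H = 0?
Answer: 7098 - 3*sqrt(10) ≈ 7088.5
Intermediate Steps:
B(O) = O/4
J(o, m) = sqrt(3 + o/4)
R(Y) = sqrt(10)/2 (R(Y) = sqrt(12 - 2)/2 = sqrt(10)/2)
-6*(-1191) - (8 + R(10))*6 = -6*(-1191) - (8 + sqrt(10)/2)*6 = 7146 - (48 + 3*sqrt(10)) = 7146 + (-48 - 3*sqrt(10)) = 7098 - 3*sqrt(10)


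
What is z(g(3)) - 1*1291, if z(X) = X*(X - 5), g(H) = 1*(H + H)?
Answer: -1285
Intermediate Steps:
g(H) = 2*H (g(H) = 1*(2*H) = 2*H)
z(X) = X*(-5 + X)
z(g(3)) - 1*1291 = (2*3)*(-5 + 2*3) - 1*1291 = 6*(-5 + 6) - 1291 = 6*1 - 1291 = 6 - 1291 = -1285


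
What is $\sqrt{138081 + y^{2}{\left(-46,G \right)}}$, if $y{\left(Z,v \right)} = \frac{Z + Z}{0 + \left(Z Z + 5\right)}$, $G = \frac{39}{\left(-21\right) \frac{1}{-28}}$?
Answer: $\frac{\sqrt{621176856385}}{2121} \approx 371.59$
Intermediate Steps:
$G = 52$ ($G = \frac{39}{\left(-21\right) \left(- \frac{1}{28}\right)} = \frac{39}{\frac{3}{4}} = 39 \cdot \frac{4}{3} = 52$)
$y{\left(Z,v \right)} = \frac{2 Z}{5 + Z^{2}}$ ($y{\left(Z,v \right)} = \frac{2 Z}{0 + \left(Z^{2} + 5\right)} = \frac{2 Z}{0 + \left(5 + Z^{2}\right)} = \frac{2 Z}{5 + Z^{2}}$)
$\sqrt{138081 + y^{2}{\left(-46,G \right)}} = \sqrt{138081 + \left(2 \left(-46\right) \frac{1}{5 + \left(-46\right)^{2}}\right)^{2}} = \sqrt{138081 + \left(2 \left(-46\right) \frac{1}{5 + 2116}\right)^{2}} = \sqrt{138081 + \left(2 \left(-46\right) \frac{1}{2121}\right)^{2}} = \sqrt{138081 + \left(- \frac{92}{2121}\right)^{2}} = \sqrt{138081 + \frac{8464}{4498641}} = \sqrt{\frac{621176856385}{4498641}} = \frac{\sqrt{621176856385}}{2121}$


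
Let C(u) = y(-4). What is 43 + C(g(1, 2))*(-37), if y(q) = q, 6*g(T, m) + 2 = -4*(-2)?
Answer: 191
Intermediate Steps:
g(T, m) = 1 (g(T, m) = -⅓ + (-4*(-2))/6 = -⅓ + (⅙)*8 = -⅓ + 4/3 = 1)
C(u) = -4
43 + C(g(1, 2))*(-37) = 43 - 4*(-37) = 43 + 148 = 191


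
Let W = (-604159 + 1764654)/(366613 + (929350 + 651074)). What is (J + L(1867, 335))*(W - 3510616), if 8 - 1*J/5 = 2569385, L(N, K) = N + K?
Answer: 87797237103302242851/1947037 ≈ 4.5093e+13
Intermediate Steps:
L(N, K) = K + N
J = -12846885 (J = 40 - 5*2569385 = 40 - 12846925 = -12846885)
W = 1160495/1947037 (W = 1160495/(366613 + 1580424) = 1160495/1947037 ≈ 0.59603)
(J + L(1867, 335))*(W - 3510616) = (-12846885 + (335 + 1867))*(1160495/1947037 - 3510616) = (-12846885 + 2202)*(-6835298084297/1947037) = -12844683*(-6835298084297/1947037) = 87797237103302242851/1947037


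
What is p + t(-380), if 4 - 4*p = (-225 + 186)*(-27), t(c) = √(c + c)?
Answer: -1049/4 + 2*I*√190 ≈ -262.25 + 27.568*I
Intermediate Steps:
t(c) = √2*√c (t(c) = √(2*c) = √2*√c)
p = -1049/4 (p = 1 - (-225 + 186)*(-27)/4 = 1 - (-39)*(-27)/4 = 1 - ¼*1053 = 1 - 1053/4 = -1049/4 ≈ -262.25)
p + t(-380) = -1049/4 + √2*√(-380) = -1049/4 + √2*(2*I*√95) = -1049/4 + 2*I*√190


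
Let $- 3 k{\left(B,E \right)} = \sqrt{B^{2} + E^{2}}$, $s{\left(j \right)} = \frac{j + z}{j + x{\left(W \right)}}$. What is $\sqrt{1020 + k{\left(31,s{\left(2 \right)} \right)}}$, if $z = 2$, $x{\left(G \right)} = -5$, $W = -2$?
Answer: $\frac{\sqrt{9180 - \sqrt{8665}}}{3} \approx 31.775$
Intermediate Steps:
$s{\left(j \right)} = \frac{2 + j}{-5 + j}$ ($s{\left(j \right)} = \frac{j + 2}{j - 5} = \frac{2 + j}{-5 + j}$)
$k{\left(B,E \right)} = - \frac{\sqrt{B^{2} + E^{2}}}{3}$
$\sqrt{1020 + k{\left(31,s{\left(2 \right)} \right)}} = \sqrt{1020 - \frac{\sqrt{31^{2} + \left(\frac{2 + 2}{-5 + 2}\right)^{2}}}{3}} = \sqrt{1020 - \frac{\sqrt{961 + \left(\frac{1}{-3} \cdot 4\right)^{2}}}{3}} = \sqrt{1020 - \frac{\sqrt{961 + \left(\left(- \frac{1}{3}\right) 4\right)^{2}}}{3}} = \sqrt{1020 - \frac{\sqrt{961 + \left(- \frac{4}{3}\right)^{2}}}{3}} = \sqrt{1020 - \frac{\sqrt{961 + \frac{16}{9}}}{3}} = \sqrt{1020 - \frac{\sqrt{\frac{8665}{9}}}{3}} = \sqrt{1020 - \frac{\frac{1}{3} \sqrt{8665}}{3}} = \sqrt{1020 - \frac{\sqrt{8665}}{9}}$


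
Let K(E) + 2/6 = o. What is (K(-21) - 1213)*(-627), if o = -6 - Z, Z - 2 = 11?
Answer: 772673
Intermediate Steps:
Z = 13 (Z = 2 + 11 = 13)
o = -19 (o = -6 - 1*13 = -6 - 13 = -19)
K(E) = -58/3 (K(E) = -1/3 - 19 = -58/3)
(K(-21) - 1213)*(-627) = (-58/3 - 1213)*(-627) = -3697/3*(-627) = 772673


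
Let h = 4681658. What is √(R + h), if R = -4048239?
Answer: √633419 ≈ 795.88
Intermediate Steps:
√(R + h) = √(-4048239 + 4681658) = √633419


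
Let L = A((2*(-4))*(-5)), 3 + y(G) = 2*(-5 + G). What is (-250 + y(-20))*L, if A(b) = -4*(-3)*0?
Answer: 0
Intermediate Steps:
y(G) = -13 + 2*G (y(G) = -3 + 2*(-5 + G) = -3 + (-10 + 2*G) = -13 + 2*G)
A(b) = 0 (A(b) = 12*0 = 0)
L = 0
(-250 + y(-20))*L = (-250 + (-13 + 2*(-20)))*0 = (-250 + (-13 - 40))*0 = (-250 - 53)*0 = -303*0 = 0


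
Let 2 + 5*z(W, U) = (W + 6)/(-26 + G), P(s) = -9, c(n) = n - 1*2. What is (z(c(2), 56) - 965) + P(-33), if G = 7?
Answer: -92574/95 ≈ -974.46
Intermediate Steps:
c(n) = -2 + n (c(n) = n - 2 = -2 + n)
z(W, U) = -44/95 - W/95 (z(W, U) = -⅖ + ((W + 6)/(-26 + 7))/5 = -⅖ + ((6 + W)/(-19))/5 = -⅖ + ((6 + W)*(-1/19))/5 = -⅖ + (-6/19 - W/19)/5 = -⅖ + (-6/95 - W/95) = -44/95 - W/95)
(z(c(2), 56) - 965) + P(-33) = ((-44/95 - (-2 + 2)/95) - 965) - 9 = ((-44/95 - 1/95*0) - 965) - 9 = ((-44/95 + 0) - 965) - 9 = (-44/95 - 965) - 9 = -91719/95 - 9 = -92574/95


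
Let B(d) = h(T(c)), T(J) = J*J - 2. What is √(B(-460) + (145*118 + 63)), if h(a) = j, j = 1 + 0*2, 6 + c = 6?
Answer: √17174 ≈ 131.05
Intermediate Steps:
c = 0 (c = -6 + 6 = 0)
T(J) = -2 + J² (T(J) = J² - 2 = -2 + J²)
j = 1 (j = 1 + 0 = 1)
h(a) = 1
B(d) = 1
√(B(-460) + (145*118 + 63)) = √(1 + (145*118 + 63)) = √(1 + (17110 + 63)) = √(1 + 17173) = √17174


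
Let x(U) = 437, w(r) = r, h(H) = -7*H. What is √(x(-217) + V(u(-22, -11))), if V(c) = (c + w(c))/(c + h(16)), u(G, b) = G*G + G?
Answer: √10991/5 ≈ 20.968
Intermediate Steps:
u(G, b) = G + G² (u(G, b) = G² + G = G + G²)
V(c) = 2*c/(-112 + c) (V(c) = (c + c)/(c - 7*16) = (2*c)/(c - 112) = (2*c)/(-112 + c) = 2*c/(-112 + c))
√(x(-217) + V(u(-22, -11))) = √(437 + 2*(-22*(1 - 22))/(-112 - 22*(1 - 22))) = √(437 + 2*(-22*(-21))/(-112 - 22*(-21))) = √(437 + 2*462/(-112 + 462)) = √(437 + 2*462/350) = √(437 + 2*462*(1/350)) = √(437 + 66/25) = √(10991/25) = √10991/5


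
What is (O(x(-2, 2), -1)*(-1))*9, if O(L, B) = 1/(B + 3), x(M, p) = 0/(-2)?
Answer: -9/2 ≈ -4.5000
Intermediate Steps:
x(M, p) = 0 (x(M, p) = 0*(-1/2) = 0)
O(L, B) = 1/(3 + B)
(O(x(-2, 2), -1)*(-1))*9 = (-1/(3 - 1))*9 = (-1/2)*9 = ((1/2)*(-1))*9 = -1/2*9 = -9/2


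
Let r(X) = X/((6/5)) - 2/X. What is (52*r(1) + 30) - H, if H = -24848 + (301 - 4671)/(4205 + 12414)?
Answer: 1237330898/49857 ≈ 24818.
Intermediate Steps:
r(X) = -2/X + 5*X/6 (r(X) = X/((6*(⅕))) - 2/X = X/(6/5) - 2/X = X*(⅚) - 2/X = 5*X/6 - 2/X = -2/X + 5*X/6)
H = -412953282/16619 (H = -24848 - 4370/16619 = -412953282/16619 ≈ -24848.)
(52*r(1) + 30) - H = (52*(-2/1 + (⅚)*1) + 30) - 1*(-412953282/16619) = (52*(-2*1 + ⅚) + 30) + 412953282/16619 = (52*(-2 + ⅚) + 30) + 412953282/16619 = (52*(-7/6) + 30) + 412953282/16619 = (-182/3 + 30) + 412953282/16619 = -92/3 + 412953282/16619 = 1237330898/49857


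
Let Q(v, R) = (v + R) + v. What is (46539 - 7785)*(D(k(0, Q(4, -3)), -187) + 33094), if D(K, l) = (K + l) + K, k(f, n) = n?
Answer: 1275665418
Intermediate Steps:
Q(v, R) = R + 2*v (Q(v, R) = (R + v) + v = R + 2*v)
D(K, l) = l + 2*K
(46539 - 7785)*(D(k(0, Q(4, -3)), -187) + 33094) = (46539 - 7785)*((-187 + 2*(-3 + 2*4)) + 33094) = 38754*((-187 + 2*(-3 + 8)) + 33094) = 38754*((-187 + 2*5) + 33094) = 38754*((-187 + 10) + 33094) = 38754*(-177 + 33094) = 38754*32917 = 1275665418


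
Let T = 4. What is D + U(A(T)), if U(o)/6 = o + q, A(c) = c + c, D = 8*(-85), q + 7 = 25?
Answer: -524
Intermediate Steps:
q = 18 (q = -7 + 25 = 18)
D = -680
A(c) = 2*c
U(o) = 108 + 6*o (U(o) = 6*(o + 18) = 6*(18 + o) = 108 + 6*o)
D + U(A(T)) = -680 + (108 + 6*(2*4)) = -680 + (108 + 6*8) = -680 + (108 + 48) = -680 + 156 = -524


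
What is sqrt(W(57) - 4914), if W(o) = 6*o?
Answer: 6*I*sqrt(127) ≈ 67.617*I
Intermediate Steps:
sqrt(W(57) - 4914) = sqrt(6*57 - 4914) = sqrt(342 - 4914) = sqrt(-4572) = 6*I*sqrt(127)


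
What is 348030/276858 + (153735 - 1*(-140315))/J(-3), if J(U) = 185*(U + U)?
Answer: -16671560/63233 ≈ -263.65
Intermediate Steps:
J(U) = 370*U (J(U) = 185*(2*U) = 370*U)
348030/276858 + (153735 - 1*(-140315))/J(-3) = 348030/276858 + (153735 - 1*(-140315))/((370*(-3))) = 348030*(1/276858) + (153735 + 140315)/(-1110) = 6445/5127 + 294050*(-1/1110) = 6445/5127 - 29405/111 = -16671560/63233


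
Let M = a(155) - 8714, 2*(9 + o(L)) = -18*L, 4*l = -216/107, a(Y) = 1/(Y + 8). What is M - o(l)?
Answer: -151903016/17441 ≈ -8709.5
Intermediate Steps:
a(Y) = 1/(8 + Y)
l = -54/107 (l = (-216/107)/4 = (-216*1/107)/4 = (¼)*(-216/107) = -54/107 ≈ -0.50467)
o(L) = -9 - 9*L (o(L) = -9 + (-18*L)/2 = -9 - 9*L)
M = -1420381/163 (M = 1/(8 + 155) - 8714 = 1/163 - 8714 = -1420381/163 ≈ -8714.0)
M - o(l) = -1420381/163 - (-9 - 9*(-54/107)) = -1420381/163 - (-9 + 486/107) = -1420381/163 - 1*(-477/107) = -1420381/163 + 477/107 = -151903016/17441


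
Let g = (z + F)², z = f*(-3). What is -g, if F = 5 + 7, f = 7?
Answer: -81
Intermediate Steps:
z = -21 (z = 7*(-3) = -21)
F = 12
g = 81 (g = (-21 + 12)² = (-9)² = 81)
-g = -1*81 = -81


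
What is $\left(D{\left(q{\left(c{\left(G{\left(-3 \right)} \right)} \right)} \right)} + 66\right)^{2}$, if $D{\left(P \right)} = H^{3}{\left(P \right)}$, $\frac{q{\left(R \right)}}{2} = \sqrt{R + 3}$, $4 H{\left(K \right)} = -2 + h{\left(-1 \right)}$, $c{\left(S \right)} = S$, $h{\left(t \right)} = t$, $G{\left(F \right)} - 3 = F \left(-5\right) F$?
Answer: $\frac{17614809}{4096} \approx 4300.5$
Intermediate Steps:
$G{\left(F \right)} = 3 - 5 F^{2}$ ($G{\left(F \right)} = 3 + F \left(-5\right) F = 3 + - 5 F F = 3 - 5 F^{2}$)
$H{\left(K \right)} = - \frac{3}{4}$ ($H{\left(K \right)} = \frac{-2 - 1}{4} = \frac{1}{4} \left(-3\right) = - \frac{3}{4}$)
$q{\left(R \right)} = 2 \sqrt{3 + R}$ ($q{\left(R \right)} = 2 \sqrt{R + 3} = 2 \sqrt{3 + R}$)
$D{\left(P \right)} = - \frac{27}{64}$ ($D{\left(P \right)} = \left(- \frac{3}{4}\right)^{3} = - \frac{27}{64}$)
$\left(D{\left(q{\left(c{\left(G{\left(-3 \right)} \right)} \right)} \right)} + 66\right)^{2} = \left(- \frac{27}{64} + 66\right)^{2} = \left(\frac{4197}{64}\right)^{2} = \frac{17614809}{4096}$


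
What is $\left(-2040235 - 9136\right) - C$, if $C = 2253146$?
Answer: $-4302517$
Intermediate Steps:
$\left(-2040235 - 9136\right) - C = \left(-2040235 - 9136\right) - 2253146 = -2049371 - 2253146 = -4302517$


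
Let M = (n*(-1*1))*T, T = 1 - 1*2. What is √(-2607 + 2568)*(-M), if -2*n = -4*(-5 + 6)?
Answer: -2*I*√39 ≈ -12.49*I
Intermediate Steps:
n = 2 (n = -(-2)*(-5 + 6) = -(-2) = -½*(-4) = 2)
T = -1 (T = 1 - 2 = -1)
M = 2 (M = (2*(-1*1))*(-1) = (2*(-1))*(-1) = -2*(-1) = 2)
√(-2607 + 2568)*(-M) = √(-2607 + 2568)*(-1*2) = √(-39)*(-2) = (I*√39)*(-2) = -2*I*√39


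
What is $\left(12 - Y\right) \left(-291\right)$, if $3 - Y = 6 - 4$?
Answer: $-3201$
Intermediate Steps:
$Y = 1$ ($Y = 3 - \left(6 - 4\right) = 3 - 2 = 1$)
$\left(12 - Y\right) \left(-291\right) = \left(12 - 1\right) \left(-291\right) = 11 \left(-291\right) = -3201$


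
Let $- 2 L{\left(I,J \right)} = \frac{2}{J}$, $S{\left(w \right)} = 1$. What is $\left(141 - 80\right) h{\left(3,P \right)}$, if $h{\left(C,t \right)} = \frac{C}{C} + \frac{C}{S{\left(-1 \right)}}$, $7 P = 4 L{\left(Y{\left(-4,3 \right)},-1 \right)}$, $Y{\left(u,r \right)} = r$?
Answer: $244$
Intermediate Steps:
$L{\left(I,J \right)} = - \frac{1}{J}$ ($L{\left(I,J \right)} = - \frac{2 \frac{1}{J}}{2} = - \frac{1}{J}$)
$P = \frac{4}{7}$ ($P = \frac{4 \left(- \frac{1}{-1}\right)}{7} = \frac{4 \left(\left(-1\right) \left(-1\right)\right)}{7} = \frac{4 \cdot 1}{7} = \frac{1}{7} \cdot 4 = \frac{4}{7} \approx 0.57143$)
$h{\left(C,t \right)} = 1 + C$ ($h{\left(C,t \right)} = \frac{C}{C} + \frac{C}{1} = 1 + C 1 = 1 + C$)
$\left(141 - 80\right) h{\left(3,P \right)} = \left(141 - 80\right) \left(1 + 3\right) = 61 \cdot 4 = 244$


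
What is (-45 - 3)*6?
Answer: -288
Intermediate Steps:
(-45 - 3)*6 = -48*6 = -288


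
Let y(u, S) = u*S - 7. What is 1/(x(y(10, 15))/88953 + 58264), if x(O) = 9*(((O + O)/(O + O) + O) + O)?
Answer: 29651/1727586725 ≈ 1.7163e-5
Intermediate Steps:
y(u, S) = -7 + S*u (y(u, S) = S*u - 7 = -7 + S*u)
x(O) = 9 + 18*O (x(O) = 9*(((2*O)/((2*O)) + O) + O) = 9*(((2*O)*(1/(2*O)) + O) + O) = 9*((1 + O) + O) = 9*(1 + 2*O) = 9 + 18*O)
1/(x(y(10, 15))/88953 + 58264) = 1/((9 + 18*(-7 + 15*10))/88953 + 58264) = 1/((9 + 18*(-7 + 150))*(1/88953) + 58264) = 1/((9 + 18*143)*(1/88953) + 58264) = 1/((9 + 2574)*(1/88953) + 58264) = 1/(2583*(1/88953) + 58264) = 1/(861/29651 + 58264) = 1/(1727586725/29651) = 29651/1727586725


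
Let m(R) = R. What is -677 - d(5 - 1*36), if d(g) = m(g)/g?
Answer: -678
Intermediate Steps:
d(g) = 1 (d(g) = g/g = 1)
-677 - d(5 - 1*36) = -677 - 1*1 = -677 - 1 = -678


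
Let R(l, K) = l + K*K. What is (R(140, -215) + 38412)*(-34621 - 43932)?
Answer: -6659487681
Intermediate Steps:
R(l, K) = l + K²
(R(140, -215) + 38412)*(-34621 - 43932) = ((140 + (-215)²) + 38412)*(-34621 - 43932) = ((140 + 46225) + 38412)*(-78553) = (46365 + 38412)*(-78553) = 84777*(-78553) = -6659487681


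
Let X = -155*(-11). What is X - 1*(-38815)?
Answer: 40520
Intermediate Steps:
X = 1705
X - 1*(-38815) = 1705 - 1*(-38815) = 1705 + 38815 = 40520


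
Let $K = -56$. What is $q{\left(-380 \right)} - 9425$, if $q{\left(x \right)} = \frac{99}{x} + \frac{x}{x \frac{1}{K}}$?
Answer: $- \frac{3602879}{380} \approx -9481.3$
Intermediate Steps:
$q{\left(x \right)} = -56 + \frac{99}{x}$ ($q{\left(x \right)} = \frac{99}{x} + \frac{x}{x \frac{1}{-56}} = \frac{99}{x} + \frac{x}{x \left(- \frac{1}{56}\right)} = \frac{99}{x} + \frac{x}{\left(- \frac{1}{56}\right) x} = \frac{99}{x} + x \left(- \frac{56}{x}\right) = \frac{99}{x} - 56 = -56 + \frac{99}{x}$)
$q{\left(-380 \right)} - 9425 = \left(-56 + \frac{99}{-380}\right) - 9425 = \left(-56 + 99 \left(- \frac{1}{380}\right)\right) - 9425 = \left(-56 - \frac{99}{380}\right) - 9425 = - \frac{21379}{380} - 9425 = - \frac{3602879}{380}$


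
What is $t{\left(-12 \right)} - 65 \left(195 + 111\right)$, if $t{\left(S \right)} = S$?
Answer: $-19902$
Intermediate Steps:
$t{\left(-12 \right)} - 65 \left(195 + 111\right) = -12 - 65 \left(195 + 111\right) = -12 - 19890 = -19902$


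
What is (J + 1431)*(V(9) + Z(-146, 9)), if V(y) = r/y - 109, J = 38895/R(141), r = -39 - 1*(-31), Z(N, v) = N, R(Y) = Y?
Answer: -3930878/9 ≈ -4.3676e+5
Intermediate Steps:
r = -8 (r = -39 + 31 = -8)
J = 12965/47 (J = 38895/141 = 38895*(1/141) = 12965/47 ≈ 275.85)
V(y) = -109 - 8/y (V(y) = -8/y - 109 = -109 - 8/y)
(J + 1431)*(V(9) + Z(-146, 9)) = (12965/47 + 1431)*((-109 - 8/9) - 146) = 80222*((-109 - 8*⅑) - 146)/47 = 80222*((-109 - 8/9) - 146)/47 = 80222*(-989/9 - 146)/47 = (80222/47)*(-2303/9) = -3930878/9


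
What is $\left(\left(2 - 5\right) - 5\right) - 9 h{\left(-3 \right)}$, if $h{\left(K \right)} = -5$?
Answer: $37$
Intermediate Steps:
$\left(\left(2 - 5\right) - 5\right) - 9 h{\left(-3 \right)} = \left(\left(2 - 5\right) - 5\right) - -45 = \left(-3 - 5\right) + 45 = -8 + 45 = 37$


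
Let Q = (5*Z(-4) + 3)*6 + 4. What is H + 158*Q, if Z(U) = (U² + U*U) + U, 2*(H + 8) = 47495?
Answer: 319871/2 ≈ 1.5994e+5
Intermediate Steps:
H = 47479/2 (H = -8 + (½)*47495 = -8 + 47495/2 = 47479/2 ≈ 23740.)
Z(U) = U + 2*U² (Z(U) = (U² + U²) + U = 2*U² + U = U + 2*U²)
Q = 862 (Q = (5*(-4*(1 + 2*(-4))) + 3)*6 + 4 = (5*(-4*(1 - 8)) + 3)*6 + 4 = (5*(-4*(-7)) + 3)*6 + 4 = (5*28 + 3)*6 + 4 = (140 + 3)*6 + 4 = 143*6 + 4 = 858 + 4 = 862)
H + 158*Q = 47479/2 + 158*862 = 47479/2 + 136196 = 319871/2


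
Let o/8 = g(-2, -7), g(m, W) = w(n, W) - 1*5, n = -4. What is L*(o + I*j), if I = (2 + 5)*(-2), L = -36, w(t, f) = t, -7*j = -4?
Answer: 2880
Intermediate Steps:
j = 4/7 (j = -1/7*(-4) = 4/7 ≈ 0.57143)
g(m, W) = -9 (g(m, W) = -4 - 1*5 = -4 - 5 = -9)
o = -72 (o = 8*(-9) = -72)
I = -14 (I = 7*(-2) = -14)
L*(o + I*j) = -36*(-72 - 14*4/7) = -36*(-72 - 8) = -36*(-80) = 2880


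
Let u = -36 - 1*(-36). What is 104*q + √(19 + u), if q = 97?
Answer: 10088 + √19 ≈ 10092.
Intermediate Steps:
u = 0 (u = -36 + 36 = 0)
104*q + √(19 + u) = 104*97 + √(19 + 0) = 10088 + √19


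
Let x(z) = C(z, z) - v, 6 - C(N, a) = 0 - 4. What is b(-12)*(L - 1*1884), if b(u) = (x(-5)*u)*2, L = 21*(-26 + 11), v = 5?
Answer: 263880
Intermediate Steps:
L = -315 (L = 21*(-15) = -315)
C(N, a) = 10 (C(N, a) = 6 - (0 - 4) = 6 - 1*(-4) = 6 + 4 = 10)
x(z) = 5 (x(z) = 10 - 1*5 = 10 - 5 = 5)
b(u) = 10*u (b(u) = (5*u)*2 = 10*u)
b(-12)*(L - 1*1884) = (10*(-12))*(-315 - 1*1884) = -120*(-315 - 1884) = -120*(-2199) = 263880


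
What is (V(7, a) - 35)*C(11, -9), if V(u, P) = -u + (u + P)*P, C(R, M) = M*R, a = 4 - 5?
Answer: 4752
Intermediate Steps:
a = -1
V(u, P) = -u + P*(P + u) (V(u, P) = -u + (P + u)*P = -u + P*(P + u))
(V(7, a) - 35)*C(11, -9) = (((-1)**2 - 1*7 - 1*7) - 35)*(-9*11) = ((1 - 7 - 7) - 35)*(-99) = (-13 - 35)*(-99) = -48*(-99) = 4752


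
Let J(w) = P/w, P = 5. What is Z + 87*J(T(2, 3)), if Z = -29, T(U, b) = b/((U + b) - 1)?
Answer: 551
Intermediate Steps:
T(U, b) = b/(-1 + U + b)
J(w) = 5/w
Z + 87*J(T(2, 3)) = -29 + 87*(5/((3/(-1 + 2 + 3)))) = -29 + 87*(5/((3/4))) = -29 + 87*(5/((3*(¼)))) = -29 + 87*(5/(¾)) = -29 + 87*(5*(4/3)) = -29 + 87*(20/3) = -29 + 580 = 551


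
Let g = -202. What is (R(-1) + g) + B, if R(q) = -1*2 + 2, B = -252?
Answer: -454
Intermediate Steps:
R(q) = 0 (R(q) = -2 + 2 = 0)
(R(-1) + g) + B = (0 - 202) - 252 = -202 - 252 = -454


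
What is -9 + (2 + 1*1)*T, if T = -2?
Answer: -15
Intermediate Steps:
-9 + (2 + 1*1)*T = -9 + (2 + 1*1)*(-2) = -9 + (2 + 1)*(-2) = -9 + 3*(-2) = -9 - 6 = -15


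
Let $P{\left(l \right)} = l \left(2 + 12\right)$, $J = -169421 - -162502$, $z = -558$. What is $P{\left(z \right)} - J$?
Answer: $-893$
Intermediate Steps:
$J = -6919$ ($J = -169421 + 162502 = -6919$)
$P{\left(l \right)} = 14 l$ ($P{\left(l \right)} = l 14 = 14 l$)
$P{\left(z \right)} - J = 14 \left(-558\right) - -6919 = -7812 + 6919 = -893$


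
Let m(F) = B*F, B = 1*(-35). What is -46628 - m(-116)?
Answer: -50688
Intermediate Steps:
B = -35
m(F) = -35*F
-46628 - m(-116) = -46628 - (-35)*(-116) = -46628 - 1*4060 = -46628 - 4060 = -50688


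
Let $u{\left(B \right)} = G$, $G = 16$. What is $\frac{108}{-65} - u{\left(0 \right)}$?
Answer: $- \frac{1148}{65} \approx -17.662$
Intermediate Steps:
$u{\left(B \right)} = 16$
$\frac{108}{-65} - u{\left(0 \right)} = \frac{108}{-65} - 16 = 108 \left(- \frac{1}{65}\right) - 16 = - \frac{108}{65} - 16 = - \frac{1148}{65}$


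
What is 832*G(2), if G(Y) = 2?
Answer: 1664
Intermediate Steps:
832*G(2) = 832*2 = 1664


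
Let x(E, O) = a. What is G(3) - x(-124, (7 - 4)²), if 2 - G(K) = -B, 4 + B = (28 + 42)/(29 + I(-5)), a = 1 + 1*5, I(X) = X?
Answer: -61/12 ≈ -5.0833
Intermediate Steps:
a = 6 (a = 1 + 5 = 6)
x(E, O) = 6
B = -13/12 (B = -4 + (28 + 42)/(29 - 5) = -4 + 70/24 = -4 + 70*(1/24) = -4 + 35/12 = -13/12 ≈ -1.0833)
G(K) = 11/12 (G(K) = 2 - (-1)*(-13)/12 = 2 - 1*13/12 = 2 - 13/12 = 11/12)
G(3) - x(-124, (7 - 4)²) = 11/12 - 1*6 = 11/12 - 6 = -61/12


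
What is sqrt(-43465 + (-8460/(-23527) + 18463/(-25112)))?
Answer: I*sqrt(3792967804087215050346)/295405012 ≈ 208.48*I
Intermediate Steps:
sqrt(-43465 + (-8460/(-23527) + 18463/(-25112))) = sqrt(-43465 + (-8460*(-1/23527) + 18463*(-1/25112))) = sqrt(-43465 + (8460/23527 - 18463/25112)) = sqrt(-43465 - 221931481/590810024) = sqrt(-25679779624641/590810024) = I*sqrt(3792967804087215050346)/295405012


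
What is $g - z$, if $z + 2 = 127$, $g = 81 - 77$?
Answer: $-121$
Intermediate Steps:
$g = 4$ ($g = 81 - 77 = 4$)
$z = 125$ ($z = -2 + 127 = 125$)
$g - z = 4 - 125 = -121$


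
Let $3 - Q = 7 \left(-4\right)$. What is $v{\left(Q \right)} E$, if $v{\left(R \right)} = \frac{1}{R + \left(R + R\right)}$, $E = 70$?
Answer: $\frac{70}{93} \approx 0.75269$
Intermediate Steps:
$Q = 31$ ($Q = 3 - 7 \left(-4\right) = 3 - -28 = 3 + 28 = 31$)
$v{\left(R \right)} = \frac{1}{3 R}$ ($v{\left(R \right)} = \frac{1}{R + 2 R} = \frac{1}{3 R}$)
$v{\left(Q \right)} E = \frac{1}{3 \cdot 31} \cdot 70 = \frac{1}{3} \cdot \frac{1}{31} \cdot 70 = \frac{1}{93} \cdot 70 = \frac{70}{93}$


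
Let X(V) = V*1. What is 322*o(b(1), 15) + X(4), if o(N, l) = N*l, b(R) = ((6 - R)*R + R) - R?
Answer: 24154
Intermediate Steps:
b(R) = R*(6 - R) (b(R) = (R*(6 - R) + R) - R = (R + R*(6 - R)) - R = R*(6 - R))
X(V) = V
322*o(b(1), 15) + X(4) = 322*((1*(6 - 1*1))*15) + 4 = 322*((1*(6 - 1))*15) + 4 = 322*((1*5)*15) + 4 = 322*(5*15) + 4 = 322*75 + 4 = 24150 + 4 = 24154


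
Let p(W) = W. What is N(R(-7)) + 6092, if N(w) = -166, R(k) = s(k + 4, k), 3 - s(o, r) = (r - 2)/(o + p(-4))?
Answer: 5926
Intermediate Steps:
s(o, r) = 3 - (-2 + r)/(-4 + o) (s(o, r) = 3 - (r - 2)/(o - 4) = 3 - (-2 + r)/(-4 + o))
R(k) = (2 + 2*k)/k (R(k) = (-10 - k + 3*(k + 4))/(-4 + (k + 4)) = (-10 - k + 3*(4 + k))/(-4 + (4 + k)) = (-10 - k + (12 + 3*k))/k = (2 + 2*k)/k)
N(R(-7)) + 6092 = -166 + 6092 = 5926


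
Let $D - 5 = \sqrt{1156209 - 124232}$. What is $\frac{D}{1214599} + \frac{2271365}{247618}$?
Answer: $\frac{119947778075}{13076372834} + \frac{\sqrt{1031977}}{1214599} \approx 9.1737$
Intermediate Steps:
$D = 5 + \sqrt{1031977}$ ($D = 5 + \sqrt{1156209 - 124232} = 5 + \sqrt{1031977} \approx 1020.9$)
$\frac{D}{1214599} + \frac{2271365}{247618} = \frac{5 + \sqrt{1031977}}{1214599} + \frac{2271365}{247618} = \left(5 + \sqrt{1031977}\right) \frac{1}{1214599} + 2271365 \cdot \frac{1}{247618} = \left(\frac{5}{1214599} + \frac{\sqrt{1031977}}{1214599}\right) + \frac{98755}{10766} = \frac{119947778075}{13076372834} + \frac{\sqrt{1031977}}{1214599}$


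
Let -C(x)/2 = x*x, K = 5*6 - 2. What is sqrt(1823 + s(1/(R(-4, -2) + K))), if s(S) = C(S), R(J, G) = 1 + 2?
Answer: sqrt(1751901)/31 ≈ 42.697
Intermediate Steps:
R(J, G) = 3
K = 28 (K = 30 - 2 = 28)
C(x) = -2*x**2 (C(x) = -2*x*x = -2*x**2)
s(S) = -2*S**2
sqrt(1823 + s(1/(R(-4, -2) + K))) = sqrt(1823 - 2/(3 + 28)**2) = sqrt(1823 - 2*(1/31)**2) = sqrt(1823 - 2*1/961) = sqrt(1823 - 2/961) = sqrt(1751901/961) = sqrt(1751901)/31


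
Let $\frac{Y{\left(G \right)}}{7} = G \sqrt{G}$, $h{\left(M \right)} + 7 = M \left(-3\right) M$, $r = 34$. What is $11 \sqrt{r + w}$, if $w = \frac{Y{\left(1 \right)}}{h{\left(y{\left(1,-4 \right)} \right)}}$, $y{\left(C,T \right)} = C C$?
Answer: $\frac{33 \sqrt{370}}{10} \approx 63.477$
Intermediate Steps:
$y{\left(C,T \right)} = C^{2}$
$h{\left(M \right)} = -7 - 3 M^{2}$ ($h{\left(M \right)} = -7 + M \left(-3\right) M = -7 + - 3 M M = -7 - 3 M^{2}$)
$Y{\left(G \right)} = 7 G^{\frac{3}{2}}$ ($Y{\left(G \right)} = 7 G \sqrt{G} = 7 G^{\frac{3}{2}}$)
$w = - \frac{7}{10}$ ($w = \frac{7 \cdot 1^{\frac{3}{2}}}{-7 - 3 \left(1^{2}\right)^{2}} = \frac{7 \cdot 1}{-7 - 3 \cdot 1^{2}} = \frac{7}{-7 - 3} = \frac{7}{-10} = 7 \left(- \frac{1}{10}\right) = - \frac{7}{10} \approx -0.7$)
$11 \sqrt{r + w} = 11 \sqrt{34 - \frac{7}{10}} = 11 \sqrt{\frac{333}{10}} = 11 \frac{3 \sqrt{370}}{10} = \frac{33 \sqrt{370}}{10}$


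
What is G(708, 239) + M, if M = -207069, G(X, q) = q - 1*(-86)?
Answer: -206744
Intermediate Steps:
G(X, q) = 86 + q (G(X, q) = q + 86 = 86 + q)
G(708, 239) + M = (86 + 239) - 207069 = 325 - 207069 = -206744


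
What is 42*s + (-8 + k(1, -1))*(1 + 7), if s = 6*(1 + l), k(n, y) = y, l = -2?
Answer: -324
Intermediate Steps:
s = -6 (s = 6*(1 - 2) = 6*(-1) = -6)
42*s + (-8 + k(1, -1))*(1 + 7) = 42*(-6) + (-8 - 1)*(1 + 7) = -252 - 9*8 = -252 - 72 = -324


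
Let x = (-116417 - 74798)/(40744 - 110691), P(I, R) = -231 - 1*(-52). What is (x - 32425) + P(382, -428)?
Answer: -2280360773/69947 ≈ -32601.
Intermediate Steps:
P(I, R) = -179 (P(I, R) = -231 + 52 = -179)
x = 191215/69947 (x = -191215/(-69947) = -191215*(-1/69947) = 191215/69947 ≈ 2.7337)
(x - 32425) + P(382, -428) = (191215/69947 - 32425) - 179 = -2267840260/69947 - 179 = -2280360773/69947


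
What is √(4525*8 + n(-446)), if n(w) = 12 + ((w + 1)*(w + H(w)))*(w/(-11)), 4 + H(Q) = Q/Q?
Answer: √984624982/11 ≈ 2852.6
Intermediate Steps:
H(Q) = -3 (H(Q) = -4 + Q/Q = -4 + 1 = -3)
n(w) = 12 - w*(1 + w)*(-3 + w)/11 (n(w) = 12 + ((w + 1)*(w - 3))*(w/(-11)) = 12 + ((1 + w)*(-3 + w))*(w*(-1/11)) = 12 + ((1 + w)*(-3 + w))*(-w/11) = 12 - w*(1 + w)*(-3 + w)/11)
√(4525*8 + n(-446)) = √(4525*8 + (12 - 1/11*(-446)³ + (2/11)*(-446)² + (3/11)*(-446))) = √(36200 + (12 - 1/11*(-88716536) + (2/11)*198916 - 1338/11)) = √(36200 + (12 + 88716536/11 + 397832/11 - 1338/11)) = √(36200 + 89113162/11) = √(89511362/11) = √984624982/11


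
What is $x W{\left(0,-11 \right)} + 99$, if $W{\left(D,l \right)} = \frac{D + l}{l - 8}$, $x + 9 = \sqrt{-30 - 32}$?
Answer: $\frac{1782}{19} + \frac{11 i \sqrt{62}}{19} \approx 93.789 + 4.5586 i$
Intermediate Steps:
$x = -9 + i \sqrt{62}$ ($x = -9 + \sqrt{-30 - 32} = -9 + \sqrt{-62} = -9 + i \sqrt{62} \approx -9.0 + 7.874 i$)
$W{\left(D,l \right)} = \frac{D + l}{-8 + l}$
$x W{\left(0,-11 \right)} + 99 = \left(-9 + i \sqrt{62}\right) \frac{0 - 11}{-8 - 11} + 99 = \left(-9 + i \sqrt{62}\right) \frac{1}{-19} \left(-11\right) + 99 = \left(-9 + i \sqrt{62}\right) \left(\left(- \frac{1}{19}\right) \left(-11\right)\right) + 99 = \left(-9 + i \sqrt{62}\right) \frac{11}{19} + 99 = \left(- \frac{99}{19} + \frac{11 i \sqrt{62}}{19}\right) + 99 = \frac{1782}{19} + \frac{11 i \sqrt{62}}{19}$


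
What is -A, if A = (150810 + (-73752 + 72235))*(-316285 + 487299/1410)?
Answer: 22168744047481/470 ≈ 4.7168e+10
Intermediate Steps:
A = -22168744047481/470 (A = (150810 - 1517)*(-316285 + 487299*(1/1410)) = 149293*(-316285 + 162433/470) = 149293*(-148491517/470) = -22168744047481/470 ≈ -4.7168e+10)
-A = -1*(-22168744047481/470) = 22168744047481/470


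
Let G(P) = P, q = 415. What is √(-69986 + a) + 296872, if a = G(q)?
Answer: 296872 + I*√69571 ≈ 2.9687e+5 + 263.76*I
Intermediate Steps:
a = 415
√(-69986 + a) + 296872 = √(-69986 + 415) + 296872 = √(-69571) + 296872 = I*√69571 + 296872 = 296872 + I*√69571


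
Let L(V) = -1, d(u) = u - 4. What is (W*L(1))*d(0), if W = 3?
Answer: 12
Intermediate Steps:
d(u) = -4 + u
(W*L(1))*d(0) = (3*(-1))*(-4 + 0) = -3*(-4) = 12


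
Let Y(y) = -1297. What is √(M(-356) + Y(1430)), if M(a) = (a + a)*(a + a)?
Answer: 3*√56183 ≈ 711.09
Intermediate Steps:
M(a) = 4*a² (M(a) = (2*a)*(2*a) = 4*a²)
√(M(-356) + Y(1430)) = √(4*(-356)² - 1297) = √(4*126736 - 1297) = √(506944 - 1297) = √505647 = 3*√56183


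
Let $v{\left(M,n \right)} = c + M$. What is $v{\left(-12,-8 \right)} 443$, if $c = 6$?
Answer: $-2658$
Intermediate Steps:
$v{\left(M,n \right)} = 6 + M$
$v{\left(-12,-8 \right)} 443 = \left(6 - 12\right) 443 = \left(-6\right) 443 = -2658$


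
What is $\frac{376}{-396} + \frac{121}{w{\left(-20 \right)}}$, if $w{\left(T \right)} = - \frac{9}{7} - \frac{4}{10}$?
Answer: $- \frac{424811}{5841} \approx -72.729$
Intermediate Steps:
$w{\left(T \right)} = - \frac{59}{35}$ ($w{\left(T \right)} = \left(-9\right) \frac{1}{7} - \frac{2}{5} = - \frac{9}{7} - \frac{2}{5} = - \frac{59}{35}$)
$\frac{376}{-396} + \frac{121}{w{\left(-20 \right)}} = \frac{376}{-396} + \frac{121}{- \frac{59}{35}} = 376 \left(- \frac{1}{396}\right) + 121 \left(- \frac{35}{59}\right) = - \frac{94}{99} - \frac{4235}{59} = - \frac{424811}{5841}$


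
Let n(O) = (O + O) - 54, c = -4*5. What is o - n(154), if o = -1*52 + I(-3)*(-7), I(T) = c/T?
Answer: -1058/3 ≈ -352.67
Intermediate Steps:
c = -20
n(O) = -54 + 2*O (n(O) = 2*O - 54 = -54 + 2*O)
I(T) = -20/T
o = -296/3 (o = -1*52 - 20/(-3)*(-7) = -52 - 20*(-⅓)*(-7) = -52 + (20/3)*(-7) = -52 - 140/3 = -296/3 ≈ -98.667)
o - n(154) = -296/3 - (-54 + 2*154) = -296/3 - (-54 + 308) = -296/3 - 1*254 = -296/3 - 254 = -1058/3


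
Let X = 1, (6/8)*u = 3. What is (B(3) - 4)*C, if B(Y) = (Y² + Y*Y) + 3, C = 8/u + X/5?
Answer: 187/5 ≈ 37.400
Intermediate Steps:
u = 4 (u = (4/3)*3 = 4)
C = 11/5 (C = 8/4 + 1/5 = 8*(¼) + 1*(⅕) = 2 + ⅕ = 11/5 ≈ 2.2000)
B(Y) = 3 + 2*Y² (B(Y) = (Y² + Y²) + 3 = 2*Y² + 3 = 3 + 2*Y²)
(B(3) - 4)*C = ((3 + 2*3²) - 4)*(11/5) = ((3 + 2*9) - 4)*(11/5) = ((3 + 18) - 4)*(11/5) = (21 - 4)*(11/5) = 17*(11/5) = 187/5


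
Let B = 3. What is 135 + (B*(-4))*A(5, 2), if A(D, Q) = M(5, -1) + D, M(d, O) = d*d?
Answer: -225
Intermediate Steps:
M(d, O) = d²
A(D, Q) = 25 + D (A(D, Q) = 5² + D = 25 + D)
135 + (B*(-4))*A(5, 2) = 135 + (3*(-4))*(25 + 5) = 135 - 12*30 = 135 - 360 = -225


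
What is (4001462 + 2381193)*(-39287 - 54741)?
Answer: -600148284340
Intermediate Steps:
(4001462 + 2381193)*(-39287 - 54741) = 6382655*(-94028) = -600148284340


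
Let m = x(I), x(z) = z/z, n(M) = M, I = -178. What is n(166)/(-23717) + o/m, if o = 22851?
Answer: 541957001/23717 ≈ 22851.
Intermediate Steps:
x(z) = 1
m = 1
n(166)/(-23717) + o/m = 166/(-23717) + 22851/1 = 166*(-1/23717) + 22851*1 = -166/23717 + 22851 = 541957001/23717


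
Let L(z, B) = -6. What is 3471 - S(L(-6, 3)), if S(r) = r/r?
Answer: 3470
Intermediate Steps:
S(r) = 1
3471 - S(L(-6, 3)) = 3471 - 1*1 = 3471 - 1 = 3470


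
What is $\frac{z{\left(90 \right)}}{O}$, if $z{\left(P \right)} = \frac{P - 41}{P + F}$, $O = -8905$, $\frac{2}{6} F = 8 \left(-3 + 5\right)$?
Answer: $- \frac{49}{1228890} \approx -3.9873 \cdot 10^{-5}$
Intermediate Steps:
$F = 48$ ($F = 3 \cdot 8 \left(-3 + 5\right) = 3 \cdot 8 \cdot 2 = 3 \cdot 16 = 48$)
$z{\left(P \right)} = \frac{-41 + P}{48 + P}$ ($z{\left(P \right)} = \frac{P - 41}{P + 48} = \frac{-41 + P}{48 + P}$)
$\frac{z{\left(90 \right)}}{O} = \frac{\frac{1}{48 + 90} \left(-41 + 90\right)}{-8905} = \frac{1}{138} \cdot 49 \left(- \frac{1}{8905}\right) = \frac{49}{138} \left(- \frac{1}{8905}\right) = - \frac{49}{1228890}$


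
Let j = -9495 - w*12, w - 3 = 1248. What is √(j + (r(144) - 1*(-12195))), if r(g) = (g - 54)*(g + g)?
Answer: 18*√42 ≈ 116.65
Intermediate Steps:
w = 1251 (w = 3 + 1248 = 1251)
r(g) = 2*g*(-54 + g) (r(g) = (-54 + g)*(2*g) = 2*g*(-54 + g))
j = -24507 (j = -9495 - 1251*12 = -9495 - 1*15012 = -9495 - 15012 = -24507)
√(j + (r(144) - 1*(-12195))) = √(-24507 + (2*144*(-54 + 144) - 1*(-12195))) = √(-24507 + (2*144*90 + 12195)) = √(-24507 + (25920 + 12195)) = √(-24507 + 38115) = √13608 = 18*√42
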